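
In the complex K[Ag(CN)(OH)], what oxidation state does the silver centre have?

+1

1 potassium outside the brackets (+1 each) → the complex ion is 1−.
Ligand charges: 1×CN = -1; 1×OH = -1; sum -2.
Ag + (-2) = 1− ⇒ Ag is +1.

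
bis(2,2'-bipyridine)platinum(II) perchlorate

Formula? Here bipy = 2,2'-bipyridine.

[Pt(bipy)2](ClO4)2

Ligands: 2 2,2'-bipyridine (bipy, neutral). Ligand charge sum = 0.
Charge balance with perchlorate (-1) requires 1 complex ion per 2 perchlorate.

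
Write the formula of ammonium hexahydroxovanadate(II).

(NH4)4[V(OH)6]

Ligands: 6 hydroxo (OH, -1). Ligand charge sum = -6.
With V in oxidation state +2, the complex ion is [V...]^4−.
Charge balance with ammonium (+1) requires 1 complex ion per 4 ammonium.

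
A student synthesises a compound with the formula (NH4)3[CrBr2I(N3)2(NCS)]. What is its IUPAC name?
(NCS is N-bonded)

ammonium diazidodibromoiodoisothiocyanatochromate(III)

The 3 ammonium counter-ions carry a total charge of +3, so each complex ion is 3−.
Ligand charges: 1×isothiocyanato (-1 each), 2×azido (-1 each), 1×iodo (-1 each), 2×bromo (-1 each); total -6. So Cr + (-6) = 3−, giving Cr = +3.
The complex ion is anionic, so chromium takes the -ate form chromate(III).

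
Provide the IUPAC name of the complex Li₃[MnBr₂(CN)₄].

The 3 lithium counter-ions carry a total charge of +3, so each complex ion is 3−.
Ligand charges: 2×bromo (-1 each), 4×cyano (-1 each); total -6. So Mn + (-6) = 3−, giving Mn = +3.
The complex ion is anionic, so manganese takes the -ate form manganate(III).

lithium dibromotetracyanomanganate(III)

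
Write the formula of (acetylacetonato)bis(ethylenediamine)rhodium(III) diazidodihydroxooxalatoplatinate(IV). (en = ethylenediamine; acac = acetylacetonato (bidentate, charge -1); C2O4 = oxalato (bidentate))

Cation [Rh…]: ligand charges -1, Rh(III) ⇒ ion charge 2+.
Anion [Pt…]: ligand charges -6, Pt(IV) ⇒ ion charge 2−.
One 2+ cation balances one 2− anion.

[Rh(acac)(en)2][Pt(C2O4)(N3)2(OH)2]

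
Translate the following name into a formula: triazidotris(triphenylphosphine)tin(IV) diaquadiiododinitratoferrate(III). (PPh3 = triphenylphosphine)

[Sn(N3)3(PPh3)3][Fe(H2O)2I2(NO3)2]

Cation [Sn…]: ligand charges -3, Sn(IV) ⇒ ion charge 1+.
Anion [Fe…]: ligand charges -4, Fe(III) ⇒ ion charge 1−.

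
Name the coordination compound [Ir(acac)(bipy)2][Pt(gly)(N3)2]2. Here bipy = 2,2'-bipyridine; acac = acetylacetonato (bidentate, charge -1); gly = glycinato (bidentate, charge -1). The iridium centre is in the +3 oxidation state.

(acetylacetonato)bis(2,2'-bipyridine)iridium(III) diazido(glycinato)platinate(II)

Ir is given as +3; the cation's ligand charges sum to -1, so the complex cation is 2+.
With 2 anions per cation, each anion must be 2/2 = 1−.
Anion: ligand charges sum to -3; for the ion to be 1−, Pt = +2.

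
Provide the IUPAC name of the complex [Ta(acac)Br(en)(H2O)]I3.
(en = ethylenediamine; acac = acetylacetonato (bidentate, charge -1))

The 3 iodide counter-ions carry a total charge of -3, so each complex ion is 3+.
Ligand charges: 1×ethylenediamine (neutral), 1×acetylacetonato (-1 each), 1×aqua (neutral), 1×bromo (-1 each); total -2. So Ta + (-2) = 3+, giving Ta = +5.
Ligands are named alphabetically: acetylacetonato before aqua before bromo before ethylenediamine.

(acetylacetonato)aquabromo(ethylenediamine)tantalum(V) iodide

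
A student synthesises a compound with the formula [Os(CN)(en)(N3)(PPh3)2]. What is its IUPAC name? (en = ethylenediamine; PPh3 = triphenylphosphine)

azidocyano(ethylenediamine)bis(triphenylphosphine)osmium(II)

There is no counter-ion, so the complex is neutral overall.
Ligand charges: 1×ethylenediamine (neutral), 1×cyano (-1 each), 1×azido (-1 each), 2×triphenylphosphine (neutral); total -2. So Os + (-2) = 0, giving Os = +2.
Ligands are named alphabetically: azido before cyano before ethylenediamine before triphenylphosphine.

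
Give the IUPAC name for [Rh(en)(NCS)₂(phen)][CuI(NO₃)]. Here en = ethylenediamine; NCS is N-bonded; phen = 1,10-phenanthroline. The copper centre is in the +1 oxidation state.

(ethylenediamine)diisothiocyanato(1,10-phenanthroline)rhodium(III) iodonitratocuprate(I)

Both ions are complex: the cation is named first with the plain metal name, the anion second with the -ate form; each ion's ligands are alphabetised independently.
Cu is given as +1; the anion's ligand charges sum to -2, so the complex anion is 1−.
A 1:1 salt means the cation carries the equal and opposite charge, 1+.
Cation: ligand charges sum to -2; for the ion to be 1+, Rh = +3.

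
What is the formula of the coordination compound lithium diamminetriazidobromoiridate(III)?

Li[IrBr(N3)3(NH3)2]

Ligands: 2 ammine (NH3, neutral), 1 bromo (Br, -1), 3 azido (N3, -1). Ligand charge sum = -4.
With Ir in oxidation state +3, the complex ion is [Ir...]^1−.
Charge balance with lithium (+1) requires 1 complex ion per 1 lithium.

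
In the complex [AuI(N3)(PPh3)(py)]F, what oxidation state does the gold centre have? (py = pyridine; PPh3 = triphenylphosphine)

1 fluoride outside the brackets (-1 each) → the complex ion is 1+.
Ligand charges: 1×I = -1; 1×py neutral; 1×PPh3 neutral; 1×N3 = -1; sum -2.
Au + (-2) = 1+ ⇒ Au is +3.

+3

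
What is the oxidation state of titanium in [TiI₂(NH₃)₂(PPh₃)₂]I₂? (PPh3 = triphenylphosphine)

2 iodide outside the brackets (-1 each) → the complex ion is 2+.
Ligand charges: 2×I = -2; 2×PPh3 neutral; 2×NH3 neutral; sum -2.
Ti + (-2) = 2+ ⇒ Ti is +4.

+4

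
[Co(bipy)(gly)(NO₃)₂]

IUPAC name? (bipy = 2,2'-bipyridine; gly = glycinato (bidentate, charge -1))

(2,2'-bipyridine)(glycinato)dinitratocobalt(III)

There is no counter-ion, so the complex is neutral overall.
Ligand charges: 2×nitrato (-1 each), 1×2,2'-bipyridine (neutral), 1×glycinato (-1 each); total -3. So Co + (-3) = 0, giving Co = +3.
Ligands are named alphabetically: bipyridine before glycinato before nitrato.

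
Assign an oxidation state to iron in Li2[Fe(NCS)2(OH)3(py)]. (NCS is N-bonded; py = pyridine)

+3

2 lithium outside the brackets (+1 each) → the complex ion is 2−.
Ligand charges: 2×NCS = -2; 1×py neutral; 3×OH = -3; sum -5.
Fe + (-5) = 2− ⇒ Fe is +3.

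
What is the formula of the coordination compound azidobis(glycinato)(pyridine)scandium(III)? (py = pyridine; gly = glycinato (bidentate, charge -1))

[Sc(gly)2(N3)(py)]

Ligands: 1 azido (N3, -1), 1 pyridine (py, neutral), 2 glycinato (gly, -1). Ligand charge sum = -3.
With Sc in oxidation state +3, the complex ion is [Sc...].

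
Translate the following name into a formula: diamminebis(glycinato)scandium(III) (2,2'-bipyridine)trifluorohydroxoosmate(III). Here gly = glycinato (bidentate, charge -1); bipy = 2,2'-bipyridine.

[Sc(gly)2(NH3)2][Os(bipy)F3(OH)]

Cation [Sc…]: ligand charges -2, Sc(III) ⇒ ion charge 1+.
Anion [Os…]: ligand charges -4, Os(III) ⇒ ion charge 1−.
One 1+ cation balances one 1− anion.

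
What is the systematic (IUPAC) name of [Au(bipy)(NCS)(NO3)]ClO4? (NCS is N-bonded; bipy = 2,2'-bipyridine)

The 1 perchlorate counter-ion carries a total charge of -1, so each complex ion is 1+.
Ligand charges: 1×isothiocyanato (-1 each), 1×nitrato (-1 each), 1×2,2'-bipyridine (neutral); total -2. So Au + (-2) = 1+, giving Au = +3.
Ligands are named alphabetically: bipyridine before isothiocyanato before nitrato.

(2,2'-bipyridine)isothiocyanatonitratogold(III) perchlorate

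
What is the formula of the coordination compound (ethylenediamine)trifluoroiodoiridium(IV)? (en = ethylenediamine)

[Ir(en)F3I]

Ligands: 1 ethylenediamine (en, neutral), 1 iodo (I, -1), 3 fluoro (F, -1). Ligand charge sum = -4.
With Ir in oxidation state +4, the complex ion is [Ir...].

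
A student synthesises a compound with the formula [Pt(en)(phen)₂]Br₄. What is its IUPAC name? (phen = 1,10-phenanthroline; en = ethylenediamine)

(ethylenediamine)bis(1,10-phenanthroline)platinum(IV) bromide

The 4 bromide counter-ions carry a total charge of -4, so each complex ion is 4+.
Ligand charges: 2×1,10-phenanthroline (neutral), 1×ethylenediamine (neutral); total 0. So Pt + (0) = 4+, giving Pt = +4.
Ligands are named alphabetically: ethylenediamine before phenanthroline.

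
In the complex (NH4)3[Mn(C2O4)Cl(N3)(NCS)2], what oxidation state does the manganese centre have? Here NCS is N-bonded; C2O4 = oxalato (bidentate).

+3

3 ammonium outside the brackets (+1 each) → the complex ion is 3−.
Ligand charges: 2×NCS = -2; 1×Cl = -1; 1×C2O4 = -2; 1×N3 = -1; sum -6.
Mn + (-6) = 3− ⇒ Mn is +3.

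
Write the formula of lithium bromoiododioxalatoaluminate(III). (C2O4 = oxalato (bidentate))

Li3[AlBr(C2O4)2I]

Ligands: 1 bromo (Br, -1), 1 iodo (I, -1), 2 oxalato (C2O4, -2). Ligand charge sum = -6.
With Al in oxidation state +3, the complex ion is [Al...]^3−.
Charge balance with lithium (+1) requires 1 complex ion per 3 lithium.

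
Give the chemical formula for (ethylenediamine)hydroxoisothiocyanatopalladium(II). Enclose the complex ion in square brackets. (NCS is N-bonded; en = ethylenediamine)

[Pd(en)(NCS)(OH)]

Ligands: 1 isothiocyanato (NCS, -1), 1 hydroxo (OH, -1), 1 ethylenediamine (en, neutral). Ligand charge sum = -2.
With Pd in oxidation state +2, the complex ion is [Pd...].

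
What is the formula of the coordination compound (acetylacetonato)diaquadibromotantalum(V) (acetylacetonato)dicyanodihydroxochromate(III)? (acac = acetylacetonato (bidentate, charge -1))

[Ta(acac)Br2(H2O)2][Cr(acac)(CN)2(OH)2]

Cation [Ta…]: ligand charges -3, Ta(V) ⇒ ion charge 2+.
Anion [Cr…]: ligand charges -5, Cr(III) ⇒ ion charge 2−.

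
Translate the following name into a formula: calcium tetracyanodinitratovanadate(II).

Ca2[V(CN)4(NO3)2]

Ligands: 2 nitrato (NO3, -1), 4 cyano (CN, -1). Ligand charge sum = -6.
With V in oxidation state +2, the complex ion is [V...]^4−.
Charge balance with calcium (+2) requires 1 complex ion per 2 calcium.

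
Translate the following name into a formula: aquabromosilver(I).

Ligands: 1 aqua (H2O, neutral), 1 bromo (Br, -1). Ligand charge sum = -1.
With Ag in oxidation state +1, the complex ion is [Ag...].

[AgBr(H2O)]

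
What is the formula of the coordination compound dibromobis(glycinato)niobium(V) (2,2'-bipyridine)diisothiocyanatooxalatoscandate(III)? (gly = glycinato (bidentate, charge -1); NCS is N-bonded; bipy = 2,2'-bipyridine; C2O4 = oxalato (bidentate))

Cation [Nb…]: ligand charges -4, Nb(V) ⇒ ion charge 1+.
Anion [Sc…]: ligand charges -4, Sc(III) ⇒ ion charge 1−.
One 1+ cation balances one 1− anion.

[NbBr2(gly)2][Sc(bipy)(C2O4)(NCS)2]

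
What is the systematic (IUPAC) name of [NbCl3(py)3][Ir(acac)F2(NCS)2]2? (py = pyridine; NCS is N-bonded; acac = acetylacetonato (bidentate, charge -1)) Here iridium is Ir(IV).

Both ions are complex: the cation is named first with the plain metal name, the anion second with the -ate form; each ion's ligands are alphabetised independently.
Ir is given as +4; the anion's ligand charges sum to -5, so the complex anion is 1−.
With 2 anions per cation, the cation must be 2×1 = 2+.
Cation: ligand charges sum to -3; for the ion to be 2+, Nb = +5.

trichlorotris(pyridine)niobium(V) (acetylacetonato)difluorodiisothiocyanatoiridate(IV)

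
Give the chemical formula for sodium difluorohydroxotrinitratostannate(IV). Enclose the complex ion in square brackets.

Na2[SnF2(NO3)3(OH)]

Ligands: 2 fluoro (F, -1), 1 hydroxo (OH, -1), 3 nitrato (NO3, -1). Ligand charge sum = -6.
Charge balance with sodium (+1) requires 1 complex ion per 2 sodium.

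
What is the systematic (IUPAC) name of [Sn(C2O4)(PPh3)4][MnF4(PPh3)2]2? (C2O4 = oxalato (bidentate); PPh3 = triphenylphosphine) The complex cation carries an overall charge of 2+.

Both ions are complex: the cation is named first with the plain metal name, the anion second with the -ate form; each ion's ligands are alphabetised independently.
The complex cation is given as 2+; its ligand charges sum to -2, so Sn = +4.
With 2 anions per cation, each anion must be 2/2 = 1−.
Anion: ligand charges sum to -4; for the ion to be 1−, Mn = +3.

oxalatotetrakis(triphenylphosphine)tin(IV) tetrafluorobis(triphenylphosphine)manganate(III)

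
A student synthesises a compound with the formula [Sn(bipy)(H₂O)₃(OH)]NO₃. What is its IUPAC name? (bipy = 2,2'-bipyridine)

The 1 nitrate counter-ion carries a total charge of -1, so each complex ion is 1+.
Ligand charges: 3×aqua (neutral), 1×hydroxo (-1 each), 1×2,2'-bipyridine (neutral); total -1. So Sn + (-1) = 1+, giving Sn = +2.
Ligands are named alphabetically: aqua before bipyridine before hydroxo.

triaqua(2,2'-bipyridine)hydroxotin(II) nitrate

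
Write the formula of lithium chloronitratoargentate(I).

Li[AgCl(NO3)]

Ligands: 1 chloro (Cl, -1), 1 nitrato (NO3, -1). Ligand charge sum = -2.
Charge balance with lithium (+1) requires 1 complex ion per 1 lithium.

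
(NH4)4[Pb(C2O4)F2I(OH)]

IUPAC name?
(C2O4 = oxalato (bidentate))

The 4 ammonium counter-ions carry a total charge of +4, so each complex ion is 4−.
Ligand charges: 1×oxalato (-2 each), 1×hydroxo (-1 each), 2×fluoro (-1 each), 1×iodo (-1 each); total -6. So Pb + (-6) = 4−, giving Pb = +2.
Ligands are named alphabetically: fluoro before hydroxo before iodo before oxalato.
The complex ion is anionic, so lead takes the -ate form plumbate(II).

ammonium difluorohydroxoiodooxalatoplumbate(II)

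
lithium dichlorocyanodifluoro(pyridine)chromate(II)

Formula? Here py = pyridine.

Ligands: 2 chloro (Cl, -1), 2 fluoro (F, -1), 1 pyridine (py, neutral), 1 cyano (CN, -1). Ligand charge sum = -5.
With Cr in oxidation state +2, the complex ion is [Cr...]^3−.
Charge balance with lithium (+1) requires 1 complex ion per 3 lithium.

Li3[CrCl2(CN)F2(py)]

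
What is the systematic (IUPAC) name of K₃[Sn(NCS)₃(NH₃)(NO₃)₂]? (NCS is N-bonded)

potassium amminetriisothiocyanatodinitratostannate(II)

The 3 potassium counter-ions carry a total charge of +3, so each complex ion is 3−.
Ligand charges: 1×ammine (neutral), 3×isothiocyanato (-1 each), 2×nitrato (-1 each); total -5. So Sn + (-5) = 3−, giving Sn = +2.
Ligands are named alphabetically: ammine before isothiocyanato before nitrato.
The complex ion is anionic, so tin takes the -ate form stannate(II).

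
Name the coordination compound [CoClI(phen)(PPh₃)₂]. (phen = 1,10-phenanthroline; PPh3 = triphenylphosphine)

chloroiodo(1,10-phenanthroline)bis(triphenylphosphine)cobalt(II)

There is no counter-ion, so the complex is neutral overall.
Ligand charges: 1×1,10-phenanthroline (neutral), 2×triphenylphosphine (neutral), 1×chloro (-1 each), 1×iodo (-1 each); total -2. So Co + (-2) = 0, giving Co = +2.
Ligands are named alphabetically: chloro before iodo before phenanthroline before triphenylphosphine.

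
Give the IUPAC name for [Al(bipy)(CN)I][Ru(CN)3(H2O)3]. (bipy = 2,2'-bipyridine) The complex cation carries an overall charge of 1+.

(2,2'-bipyridine)cyanoiodoaluminium(III) triaquatricyanoruthenate(II)

Both ions are complex: the cation is named first with the plain metal name, the anion second with the -ate form; each ion's ligands are alphabetised independently.
The complex cation is given as 1+; its ligand charges sum to -2, so Al = +3.
A 1:1 salt means the anion carries the equal and opposite charge, 1−.
Anion: ligand charges sum to -3; for the ion to be 1−, Ru = +2.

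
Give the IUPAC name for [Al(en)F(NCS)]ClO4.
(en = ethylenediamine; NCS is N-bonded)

The 1 perchlorate counter-ion carries a total charge of -1, so each complex ion is 1+.
Ligand charges: 1×ethylenediamine (neutral), 1×isothiocyanato (-1 each), 1×fluoro (-1 each); total -2. So Al + (-2) = 1+, giving Al = +3.
Ligands are named alphabetically: ethylenediamine before fluoro before isothiocyanato.

(ethylenediamine)fluoroisothiocyanatoaluminium(III) perchlorate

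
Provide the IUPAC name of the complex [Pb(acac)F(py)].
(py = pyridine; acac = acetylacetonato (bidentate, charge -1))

There is no counter-ion, so the complex is neutral overall.
Ligand charges: 1×pyridine (neutral), 1×acetylacetonato (-1 each), 1×fluoro (-1 each); total -2. So Pb + (-2) = 0, giving Pb = +2.
Ligands are named alphabetically: acetylacetonato before fluoro before pyridine.

(acetylacetonato)fluoro(pyridine)lead(II)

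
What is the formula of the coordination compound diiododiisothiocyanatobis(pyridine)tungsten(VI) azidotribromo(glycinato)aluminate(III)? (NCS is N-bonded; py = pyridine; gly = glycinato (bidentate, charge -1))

[WI2(NCS)2(py)2][AlBr3(gly)(N3)]

Cation [W…]: ligand charges -4, W(VI) ⇒ ion charge 2+.
Anion [Al…]: ligand charges -5, Al(III) ⇒ ion charge 2−.
One 2+ cation balances one 2− anion.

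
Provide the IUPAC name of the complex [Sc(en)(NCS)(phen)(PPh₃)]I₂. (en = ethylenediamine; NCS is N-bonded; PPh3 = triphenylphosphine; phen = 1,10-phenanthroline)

(ethylenediamine)isothiocyanato(1,10-phenanthroline)(triphenylphosphine)scandium(III) iodide

The 2 iodide counter-ions carry a total charge of -2, so each complex ion is 2+.
Ligand charges: 1×ethylenediamine (neutral), 1×isothiocyanato (-1 each), 1×triphenylphosphine (neutral), 1×1,10-phenanthroline (neutral); total -1. So Sc + (-1) = 2+, giving Sc = +3.
Ligands are named alphabetically: ethylenediamine before isothiocyanato before phenanthroline before triphenylphosphine.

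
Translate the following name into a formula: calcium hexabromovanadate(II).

Ca2[VBr6]

Ligands: 6 bromo (Br, -1). Ligand charge sum = -6.
With V in oxidation state +2, the complex ion is [V...]^4−.
Charge balance with calcium (+2) requires 1 complex ion per 2 calcium.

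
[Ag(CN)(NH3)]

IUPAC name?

amminecyanosilver(I)

There is no counter-ion, so the complex is neutral overall.
Ligand charges: 1×ammine (neutral), 1×cyano (-1 each); total -1. So Ag + (-1) = 0, giving Ag = +1.
Ligands are named alphabetically: ammine before cyano.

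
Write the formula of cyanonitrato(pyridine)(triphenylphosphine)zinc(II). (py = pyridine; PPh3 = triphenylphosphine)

[Zn(CN)(NO3)(PPh3)(py)]

Ligands: 1 cyano (CN, -1), 1 nitrato (NO3, -1), 1 pyridine (py, neutral), 1 triphenylphosphine (PPh3, neutral). Ligand charge sum = -2.
With Zn in oxidation state +2, the complex ion is [Zn...].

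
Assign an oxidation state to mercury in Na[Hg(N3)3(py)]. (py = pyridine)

1 sodium outside the brackets (+1 each) → the complex ion is 1−.
Ligand charges: 3×N3 = -3; 1×py neutral; sum -3.
Hg + (-3) = 1− ⇒ Hg is +2.

+2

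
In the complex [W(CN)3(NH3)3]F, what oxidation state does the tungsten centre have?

1 fluoride outside the brackets (-1 each) → the complex ion is 1+.
Ligand charges: 3×NH3 neutral; 3×CN = -3; sum -3.
W + (-3) = 1+ ⇒ W is +4.

+4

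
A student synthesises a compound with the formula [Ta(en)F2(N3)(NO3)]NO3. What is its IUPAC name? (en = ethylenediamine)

The 1 nitrate counter-ion carries a total charge of -1, so each complex ion is 1+.
Ligand charges: 1×ethylenediamine (neutral), 1×azido (-1 each), 1×nitrato (-1 each), 2×fluoro (-1 each); total -4. So Ta + (-4) = 1+, giving Ta = +5.
Ligands are named alphabetically: azido before ethylenediamine before fluoro before nitrato.

azido(ethylenediamine)difluoronitratotantalum(V) nitrate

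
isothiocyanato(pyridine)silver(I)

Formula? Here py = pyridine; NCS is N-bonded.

[Ag(NCS)(py)]

Ligands: 1 pyridine (py, neutral), 1 isothiocyanato (NCS, -1). Ligand charge sum = -1.
With Ag in oxidation state +1, the complex ion is [Ag...].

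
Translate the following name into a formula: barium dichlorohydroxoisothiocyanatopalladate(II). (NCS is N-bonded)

Ba[PdCl2(NCS)(OH)]

Ligands: 1 hydroxo (OH, -1), 2 chloro (Cl, -1), 1 isothiocyanato (NCS, -1). Ligand charge sum = -4.
Charge balance with barium (+2) requires 1 complex ion per 1 barium.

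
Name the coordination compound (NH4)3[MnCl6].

The 3 ammonium counter-ions carry a total charge of +3, so each complex ion is 3−.
Ligand charges: 6×chloro (-1 each); total -6. So Mn + (-6) = 3−, giving Mn = +3.
The complex ion is anionic, so manganese takes the -ate form manganate(III).

ammonium hexachloromanganate(III)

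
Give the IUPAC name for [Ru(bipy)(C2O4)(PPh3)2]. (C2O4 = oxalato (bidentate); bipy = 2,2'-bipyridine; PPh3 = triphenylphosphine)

There is no counter-ion, so the complex is neutral overall.
Ligand charges: 1×oxalato (-2 each), 1×2,2'-bipyridine (neutral), 2×triphenylphosphine (neutral); total -2. So Ru + (-2) = 0, giving Ru = +2.
Ligands are named alphabetically: bipyridine before oxalato before triphenylphosphine.

(2,2'-bipyridine)oxalatobis(triphenylphosphine)ruthenium(II)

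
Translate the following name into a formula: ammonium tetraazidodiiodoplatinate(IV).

(NH4)2[PtI2(N3)4]

Ligands: 2 iodo (I, -1), 4 azido (N3, -1). Ligand charge sum = -6.
Charge balance with ammonium (+1) requires 1 complex ion per 2 ammonium.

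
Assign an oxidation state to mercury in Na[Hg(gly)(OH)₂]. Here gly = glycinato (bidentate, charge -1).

+2

1 sodium outside the brackets (+1 each) → the complex ion is 1−.
Ligand charges: 1×gly = -1; 2×OH = -2; sum -3.
Hg + (-3) = 1− ⇒ Hg is +2.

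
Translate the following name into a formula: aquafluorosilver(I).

[AgF(H2O)]

Ligands: 1 fluoro (F, -1), 1 aqua (H2O, neutral). Ligand charge sum = -1.
With Ag in oxidation state +1, the complex ion is [Ag...].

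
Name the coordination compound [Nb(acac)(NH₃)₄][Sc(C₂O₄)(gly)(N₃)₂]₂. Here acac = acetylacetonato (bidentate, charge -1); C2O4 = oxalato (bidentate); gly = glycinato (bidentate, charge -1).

(acetylacetonato)tetraammineniobium(V) diazido(glycinato)oxalatoscandate(III)

Both ions are complex: the cation is named first with the plain metal name, the anion second with the -ate form; each ion's ligands are alphabetised independently.
Scandium is always +3 in its complexes; the anion's ligand charges sum to -5, so the complex anion is 2−.
With 2 anions per cation, the cation must be 2×2 = 4+.
Cation: ligand charges sum to -1; for the ion to be 4+, Nb = +5.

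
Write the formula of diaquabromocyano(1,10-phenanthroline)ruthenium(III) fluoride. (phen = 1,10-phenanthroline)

[RuBr(CN)(H2O)2(phen)]F

Ligands: 1 1,10-phenanthroline (phen, neutral), 1 cyano (CN, -1), 1 bromo (Br, -1), 2 aqua (H2O, neutral). Ligand charge sum = -2.
With Ru in oxidation state +3, the complex ion is [Ru...]^1+.
Charge balance with fluoride (-1) requires 1 complex ion per 1 fluoride.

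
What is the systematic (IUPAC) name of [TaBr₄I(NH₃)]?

There is no counter-ion, so the complex is neutral overall.
Ligand charges: 4×bromo (-1 each), 1×iodo (-1 each), 1×ammine (neutral); total -5. So Ta + (-5) = 0, giving Ta = +5.
Ligands are named alphabetically: ammine before bromo before iodo.

amminetetrabromoiodotantalum(V)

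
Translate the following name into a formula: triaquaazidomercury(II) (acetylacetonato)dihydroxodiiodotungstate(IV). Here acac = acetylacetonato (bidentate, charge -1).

Cation [Hg…]: ligand charges -1, Hg(II) ⇒ ion charge 1+.
Anion [W…]: ligand charges -5, W(IV) ⇒ ion charge 1−.
One 1+ cation balances one 1− anion.

[Hg(H2O)3(N3)][W(acac)I2(OH)2]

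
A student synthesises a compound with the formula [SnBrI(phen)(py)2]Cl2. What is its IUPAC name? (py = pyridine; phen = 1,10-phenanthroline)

bromoiodo(1,10-phenanthroline)bis(pyridine)tin(IV) chloride

The 2 chloride counter-ions carry a total charge of -2, so each complex ion is 2+.
Ligand charges: 1×iodo (-1 each), 2×pyridine (neutral), 1×1,10-phenanthroline (neutral), 1×bromo (-1 each); total -2. So Sn + (-2) = 2+, giving Sn = +4.
Ligands are named alphabetically: bromo before iodo before phenanthroline before pyridine.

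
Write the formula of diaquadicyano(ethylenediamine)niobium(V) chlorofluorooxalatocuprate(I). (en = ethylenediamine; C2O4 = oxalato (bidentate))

[Nb(CN)2(en)(H2O)2][Cu(C2O4)ClF]

Cation [Nb…]: ligand charges -2, Nb(V) ⇒ ion charge 3+.
Anion [Cu…]: ligand charges -4, Cu(I) ⇒ ion charge 3−.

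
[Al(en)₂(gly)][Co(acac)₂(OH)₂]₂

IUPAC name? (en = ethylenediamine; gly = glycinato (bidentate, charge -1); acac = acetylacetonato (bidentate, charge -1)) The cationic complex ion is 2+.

bis(ethylenediamine)(glycinato)aluminium(III) bis(acetylacetonato)dihydroxocobaltate(III)

Both ions are complex: the cation is named first with the plain metal name, the anion second with the -ate form; each ion's ligands are alphabetised independently.
The complex cation is given as 2+; its ligand charges sum to -1, so Al = +3.
With 2 anions per cation, each anion must be 2/2 = 1−.
Anion: ligand charges sum to -4; for the ion to be 1−, Co = +3.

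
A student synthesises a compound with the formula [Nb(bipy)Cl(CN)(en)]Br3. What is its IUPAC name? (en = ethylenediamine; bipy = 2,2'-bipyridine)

(2,2'-bipyridine)chlorocyano(ethylenediamine)niobium(V) bromide

The 3 bromide counter-ions carry a total charge of -3, so each complex ion is 3+.
Ligand charges: 1×ethylenediamine (neutral), 1×chloro (-1 each), 1×cyano (-1 each), 1×2,2'-bipyridine (neutral); total -2. So Nb + (-2) = 3+, giving Nb = +5.
Ligands are named alphabetically: bipyridine before chloro before cyano before ethylenediamine.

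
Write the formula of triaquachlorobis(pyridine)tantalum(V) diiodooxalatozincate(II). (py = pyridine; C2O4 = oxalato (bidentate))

Cation [Ta…]: ligand charges -1, Ta(V) ⇒ ion charge 4+.
Anion [Zn…]: ligand charges -4, Zn(II) ⇒ ion charge 2−.
One 4+ cation requires 2 of the 2− anion.

[TaCl(H2O)3(py)2][Zn(C2O4)I2]2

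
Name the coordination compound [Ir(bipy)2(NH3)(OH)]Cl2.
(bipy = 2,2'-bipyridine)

The 2 chloride counter-ions carry a total charge of -2, so each complex ion is 2+.
Ligand charges: 1×ammine (neutral), 1×hydroxo (-1 each), 2×2,2'-bipyridine (neutral); total -1. So Ir + (-1) = 2+, giving Ir = +3.
Ligands are named alphabetically: ammine before bipyridine before hydroxo.

amminebis(2,2'-bipyridine)hydroxoiridium(III) chloride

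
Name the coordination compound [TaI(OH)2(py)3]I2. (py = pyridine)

The 2 iodide counter-ions carry a total charge of -2, so each complex ion is 2+.
Ligand charges: 1×iodo (-1 each), 2×hydroxo (-1 each), 3×pyridine (neutral); total -3. So Ta + (-3) = 2+, giving Ta = +5.
Ligands are named alphabetically: hydroxo before iodo before pyridine.

dihydroxoiodotris(pyridine)tantalum(V) iodide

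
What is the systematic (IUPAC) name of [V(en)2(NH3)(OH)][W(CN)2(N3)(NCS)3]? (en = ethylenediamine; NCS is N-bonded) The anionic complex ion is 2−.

amminebis(ethylenediamine)hydroxovanadium(III) azidodicyanotriisothiocyanatotungstate(IV)

The complex anion is given as 2−; its ligand charges sum to -6, so W = +4.
A 1:1 salt means the cation carries the equal and opposite charge, 2+.
Cation: ligand charges sum to -1; for the ion to be 2+, V = +3.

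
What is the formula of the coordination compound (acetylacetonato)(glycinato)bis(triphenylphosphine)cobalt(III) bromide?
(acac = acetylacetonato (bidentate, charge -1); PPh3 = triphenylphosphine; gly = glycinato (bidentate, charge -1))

Ligands: 1 acetylacetonato (acac, -1), 2 triphenylphosphine (PPh3, neutral), 1 glycinato (gly, -1). Ligand charge sum = -2.
With Co in oxidation state +3, the complex ion is [Co...]^1+.
Charge balance with bromide (-1) requires 1 complex ion per 1 bromide.

[Co(acac)(gly)(PPh3)2]Br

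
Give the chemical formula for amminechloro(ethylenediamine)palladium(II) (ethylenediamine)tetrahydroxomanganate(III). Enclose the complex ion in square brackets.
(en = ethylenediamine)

[PdCl(en)(NH3)][Mn(en)(OH)4]

Cation [Pd…]: ligand charges -1, Pd(II) ⇒ ion charge 1+.
Anion [Mn…]: ligand charges -4, Mn(III) ⇒ ion charge 1−.
One 1+ cation balances one 1− anion.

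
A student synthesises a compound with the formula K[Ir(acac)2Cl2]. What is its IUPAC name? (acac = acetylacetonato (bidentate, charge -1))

The 1 potassium counter-ion carries a total charge of +1, so each complex ion is 1−.
Ligand charges: 2×chloro (-1 each), 2×acetylacetonato (-1 each); total -4. So Ir + (-4) = 1−, giving Ir = +3.
The complex ion is anionic, so iridium takes the -ate form iridate(III).

potassium bis(acetylacetonato)dichloroiridate(III)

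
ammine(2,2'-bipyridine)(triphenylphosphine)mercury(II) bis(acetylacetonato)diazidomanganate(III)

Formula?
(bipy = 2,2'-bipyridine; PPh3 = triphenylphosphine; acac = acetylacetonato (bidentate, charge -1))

[Hg(bipy)(NH3)(PPh3)][Mn(acac)2(N3)2]2

Cation [Hg…]: ligand charges 0, Hg(II) ⇒ ion charge 2+.
Anion [Mn…]: ligand charges -4, Mn(III) ⇒ ion charge 1−.
One 2+ cation requires 2 of the 1− anion.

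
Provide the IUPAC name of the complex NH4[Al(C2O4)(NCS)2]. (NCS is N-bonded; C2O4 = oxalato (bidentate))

ammonium diisothiocyanatooxalatoaluminate(III)

The 1 ammonium counter-ion carries a total charge of +1, so each complex ion is 1−.
Ligand charges: 2×isothiocyanato (-1 each), 1×oxalato (-2 each); total -4. So Al + (-4) = 1−, giving Al = +3.
Ligands are named alphabetically: isothiocyanato before oxalato.
The complex ion is anionic, so aluminium takes the -ate form aluminate(III).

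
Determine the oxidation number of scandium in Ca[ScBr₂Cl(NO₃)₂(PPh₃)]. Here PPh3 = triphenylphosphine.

+3

1 calcium outside the brackets (+2 each) → the complex ion is 2−.
Ligand charges: 1×PPh3 neutral; 2×NO3 = -2; 1×Cl = -1; 2×Br = -2; sum -5.
Sc + (-5) = 2− ⇒ Sc is +3.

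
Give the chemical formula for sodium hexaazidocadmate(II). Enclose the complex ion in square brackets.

Ligands: 6 azido (N3, -1). Ligand charge sum = -6.
With Cd in oxidation state +2, the complex ion is [Cd...]^4−.
Charge balance with sodium (+1) requires 1 complex ion per 4 sodium.

Na4[Cd(N3)6]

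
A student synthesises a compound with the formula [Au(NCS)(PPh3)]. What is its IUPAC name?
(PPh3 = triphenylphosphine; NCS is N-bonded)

isothiocyanato(triphenylphosphine)gold(I)

There is no counter-ion, so the complex is neutral overall.
Ligand charges: 1×triphenylphosphine (neutral), 1×isothiocyanato (-1 each); total -1. So Au + (-1) = 0, giving Au = +1.
Ligands are named alphabetically: isothiocyanato before triphenylphosphine.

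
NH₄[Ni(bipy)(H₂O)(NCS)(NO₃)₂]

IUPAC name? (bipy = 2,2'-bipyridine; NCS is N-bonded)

ammonium aqua(2,2'-bipyridine)isothiocyanatodinitratonickelate(II)

The 1 ammonium counter-ion carries a total charge of +1, so each complex ion is 1−.
Ligand charges: 1×2,2'-bipyridine (neutral), 1×isothiocyanato (-1 each), 1×aqua (neutral), 2×nitrato (-1 each); total -3. So Ni + (-3) = 1−, giving Ni = +2.
The complex ion is anionic, so nickel takes the -ate form nickelate(II).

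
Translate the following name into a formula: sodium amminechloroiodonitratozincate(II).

Ligands: 1 iodo (I, -1), 1 chloro (Cl, -1), 1 ammine (NH3, neutral), 1 nitrato (NO3, -1). Ligand charge sum = -3.
Charge balance with sodium (+1) requires 1 complex ion per 1 sodium.

Na[ZnClI(NH3)(NO3)]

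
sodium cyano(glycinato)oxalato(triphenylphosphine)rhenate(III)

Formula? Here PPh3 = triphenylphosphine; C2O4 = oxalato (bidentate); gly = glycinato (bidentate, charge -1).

Ligands: 1 triphenylphosphine (PPh3, neutral), 1 cyano (CN, -1), 1 oxalato (C2O4, -2), 1 glycinato (gly, -1). Ligand charge sum = -4.
With Re in oxidation state +3, the complex ion is [Re...]^1−.
Charge balance with sodium (+1) requires 1 complex ion per 1 sodium.

Na[Re(C2O4)(CN)(gly)(PPh3)]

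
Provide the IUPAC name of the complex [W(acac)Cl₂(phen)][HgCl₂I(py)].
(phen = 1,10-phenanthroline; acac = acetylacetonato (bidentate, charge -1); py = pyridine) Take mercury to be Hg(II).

Both ions are complex: the cation is named first with the plain metal name, the anion second with the -ate form; each ion's ligands are alphabetised independently.
Hg is given as +2; the anion's ligand charges sum to -3, so the complex anion is 1−.
A 1:1 salt means the cation carries the equal and opposite charge, 1+.
Cation: ligand charges sum to -3; for the ion to be 1+, W = +4.

(acetylacetonato)dichloro(1,10-phenanthroline)tungsten(IV) dichloroiodo(pyridine)mercurate(II)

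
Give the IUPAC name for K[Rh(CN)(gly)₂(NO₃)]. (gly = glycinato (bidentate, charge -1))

The 1 potassium counter-ion carries a total charge of +1, so each complex ion is 1−.
Ligand charges: 1×cyano (-1 each), 2×glycinato (-1 each), 1×nitrato (-1 each); total -4. So Rh + (-4) = 1−, giving Rh = +3.
The complex ion is anionic, so rhodium takes the -ate form rhodate(III).

potassium cyanobis(glycinato)nitratorhodate(III)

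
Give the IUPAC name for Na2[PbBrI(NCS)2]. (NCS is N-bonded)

The 2 sodium counter-ions carry a total charge of +2, so each complex ion is 2−.
Ligand charges: 1×iodo (-1 each), 1×bromo (-1 each), 2×isothiocyanato (-1 each); total -4. So Pb + (-4) = 2−, giving Pb = +2.
Ligands are named alphabetically: bromo before iodo before isothiocyanato.
The complex ion is anionic, so lead takes the -ate form plumbate(II).

sodium bromoiododiisothiocyanatoplumbate(II)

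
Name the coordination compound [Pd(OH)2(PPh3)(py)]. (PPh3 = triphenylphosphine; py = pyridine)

dihydroxo(pyridine)(triphenylphosphine)palladium(II)

There is no counter-ion, so the complex is neutral overall.
Ligand charges: 2×hydroxo (-1 each), 1×triphenylphosphine (neutral), 1×pyridine (neutral); total -2. So Pd + (-2) = 0, giving Pd = +2.
Ligands are named alphabetically: hydroxo before pyridine before triphenylphosphine.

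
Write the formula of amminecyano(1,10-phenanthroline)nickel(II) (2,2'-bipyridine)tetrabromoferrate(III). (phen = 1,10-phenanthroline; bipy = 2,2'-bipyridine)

Cation [Ni…]: ligand charges -1, Ni(II) ⇒ ion charge 1+.
Anion [Fe…]: ligand charges -4, Fe(III) ⇒ ion charge 1−.
One 1+ cation balances one 1− anion.

[Ni(CN)(NH3)(phen)][Fe(bipy)Br4]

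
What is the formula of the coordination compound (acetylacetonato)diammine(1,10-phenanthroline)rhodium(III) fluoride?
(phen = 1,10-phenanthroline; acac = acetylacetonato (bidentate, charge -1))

[Rh(acac)(NH3)2(phen)]F2

Ligands: 1 1,10-phenanthroline (phen, neutral), 1 acetylacetonato (acac, -1), 2 ammine (NH3, neutral). Ligand charge sum = -1.
Charge balance with fluoride (-1) requires 1 complex ion per 2 fluoride.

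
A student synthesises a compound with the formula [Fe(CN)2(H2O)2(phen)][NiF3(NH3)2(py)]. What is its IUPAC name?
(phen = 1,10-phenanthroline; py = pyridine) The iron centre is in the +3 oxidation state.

Both ions are complex: the cation is named first with the plain metal name, the anion second with the -ate form; each ion's ligands are alphabetised independently.
Fe is given as +3; the cation's ligand charges sum to -2, so the complex cation is 1+.
A 1:1 salt means the anion carries the equal and opposite charge, 1−.
Anion: ligand charges sum to -3; for the ion to be 1−, Ni = +2.

diaquadicyano(1,10-phenanthroline)iron(III) diamminetrifluoro(pyridine)nickelate(II)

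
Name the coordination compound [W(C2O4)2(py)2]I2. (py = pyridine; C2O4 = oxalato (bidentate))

dioxalatobis(pyridine)tungsten(VI) iodide

The 2 iodide counter-ions carry a total charge of -2, so each complex ion is 2+.
Ligand charges: 2×pyridine (neutral), 2×oxalato (-2 each); total -4. So W + (-4) = 2+, giving W = +6.
Ligands are named alphabetically: oxalato before pyridine.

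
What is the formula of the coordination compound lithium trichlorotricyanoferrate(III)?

Li3[FeCl3(CN)3]

Ligands: 3 cyano (CN, -1), 3 chloro (Cl, -1). Ligand charge sum = -6.
With Fe in oxidation state +3, the complex ion is [Fe...]^3−.
Charge balance with lithium (+1) requires 1 complex ion per 3 lithium.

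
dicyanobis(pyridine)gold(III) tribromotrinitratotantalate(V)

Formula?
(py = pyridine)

[Au(CN)2(py)2][TaBr3(NO3)3]

Cation [Au…]: ligand charges -2, Au(III) ⇒ ion charge 1+.
Anion [Ta…]: ligand charges -6, Ta(V) ⇒ ion charge 1−.
One 1+ cation balances one 1− anion.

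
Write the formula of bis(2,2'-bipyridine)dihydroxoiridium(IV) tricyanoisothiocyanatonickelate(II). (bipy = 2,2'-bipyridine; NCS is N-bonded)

[Ir(bipy)2(OH)2][Ni(CN)3(NCS)]

Cation [Ir…]: ligand charges -2, Ir(IV) ⇒ ion charge 2+.
Anion [Ni…]: ligand charges -4, Ni(II) ⇒ ion charge 2−.
One 2+ cation balances one 2− anion.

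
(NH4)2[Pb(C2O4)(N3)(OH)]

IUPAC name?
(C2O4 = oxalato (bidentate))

ammonium azidohydroxooxalatoplumbate(II)

The 2 ammonium counter-ions carry a total charge of +2, so each complex ion is 2−.
Ligand charges: 1×oxalato (-2 each), 1×azido (-1 each), 1×hydroxo (-1 each); total -4. So Pb + (-4) = 2−, giving Pb = +2.
The complex ion is anionic, so lead takes the -ate form plumbate(II).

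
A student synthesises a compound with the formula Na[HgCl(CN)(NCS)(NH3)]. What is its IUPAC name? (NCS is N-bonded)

The 1 sodium counter-ion carries a total charge of +1, so each complex ion is 1−.
Ligand charges: 1×chloro (-1 each), 1×cyano (-1 each), 1×isothiocyanato (-1 each), 1×ammine (neutral); total -3. So Hg + (-3) = 1−, giving Hg = +2.
Ligands are named alphabetically: ammine before chloro before cyano before isothiocyanato.
The complex ion is anionic, so mercury takes the -ate form mercurate(II).

sodium amminechlorocyanoisothiocyanatomercurate(II)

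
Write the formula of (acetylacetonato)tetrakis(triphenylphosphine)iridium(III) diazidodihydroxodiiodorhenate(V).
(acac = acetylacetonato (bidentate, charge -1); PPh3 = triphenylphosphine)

Cation [Ir…]: ligand charges -1, Ir(III) ⇒ ion charge 2+.
Anion [Re…]: ligand charges -6, Re(V) ⇒ ion charge 1−.
One 2+ cation requires 2 of the 1− anion.

[Ir(acac)(PPh3)4][ReI2(N3)2(OH)2]2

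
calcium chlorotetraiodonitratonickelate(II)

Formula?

Ca2[NiClI4(NO3)]

Ligands: 4 iodo (I, -1), 1 chloro (Cl, -1), 1 nitrato (NO3, -1). Ligand charge sum = -6.
Charge balance with calcium (+2) requires 1 complex ion per 2 calcium.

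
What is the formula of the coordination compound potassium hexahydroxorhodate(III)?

K3[Rh(OH)6]

Ligands: 6 hydroxo (OH, -1). Ligand charge sum = -6.
Charge balance with potassium (+1) requires 1 complex ion per 3 potassium.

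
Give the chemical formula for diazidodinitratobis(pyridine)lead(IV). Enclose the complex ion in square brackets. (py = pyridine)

[Pb(N3)2(NO3)2(py)2]

Ligands: 2 nitrato (NO3, -1), 2 pyridine (py, neutral), 2 azido (N3, -1). Ligand charge sum = -4.
With Pb in oxidation state +4, the complex ion is [Pb...].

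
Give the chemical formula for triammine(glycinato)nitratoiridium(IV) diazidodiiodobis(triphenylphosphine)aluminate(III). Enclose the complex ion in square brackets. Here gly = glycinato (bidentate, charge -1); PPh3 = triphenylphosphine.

[Ir(gly)(NH3)3(NO3)][AlI2(N3)2(PPh3)2]2

Cation [Ir…]: ligand charges -2, Ir(IV) ⇒ ion charge 2+.
Anion [Al…]: ligand charges -4, Al(III) ⇒ ion charge 1−.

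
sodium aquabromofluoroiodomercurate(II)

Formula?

Na[HgBrF(H2O)I]

Ligands: 1 aqua (H2O, neutral), 1 bromo (Br, -1), 1 fluoro (F, -1), 1 iodo (I, -1). Ligand charge sum = -3.
Charge balance with sodium (+1) requires 1 complex ion per 1 sodium.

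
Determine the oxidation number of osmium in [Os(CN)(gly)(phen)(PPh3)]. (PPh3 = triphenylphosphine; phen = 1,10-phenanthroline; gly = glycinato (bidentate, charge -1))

+2

No counter-ion: the bracketed complex is neutral.
Ligand charges: 1×PPh3 neutral; 1×CN = -1; 1×phen neutral; 1×gly = -1; sum -2.
Os + (-2) = 0 ⇒ Os is +2.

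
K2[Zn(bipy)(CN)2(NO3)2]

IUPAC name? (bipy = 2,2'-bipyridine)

potassium (2,2'-bipyridine)dicyanodinitratozincate(II)

The 2 potassium counter-ions carry a total charge of +2, so each complex ion is 2−.
Ligand charges: 2×cyano (-1 each), 2×nitrato (-1 each), 1×2,2'-bipyridine (neutral); total -4. So Zn + (-4) = 2−, giving Zn = +2.
Ligands are named alphabetically: bipyridine before cyano before nitrato.
The complex ion is anionic, so zinc takes the -ate form zincate(II).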